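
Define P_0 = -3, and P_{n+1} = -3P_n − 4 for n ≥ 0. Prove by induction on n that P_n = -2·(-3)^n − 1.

Base case: P_0 = -3, and -2·(-3)^0 − 1 = -2 − 1 = -3.
Assume P_k = -2·(-3)^k − 1 for some k ≥ 0.
Then P_{k+1} = -3P_k − 4 = -3·(-2·(-3)^k − 1) − 4 = 6·(-3)^k + 3 − 4 = -2·(-3)^{k+1} − 1.
Hence P_n = -2·(-3)^n − 1 for every n ≥ 0, by induction.

P_n = -2·(-3)^n − 1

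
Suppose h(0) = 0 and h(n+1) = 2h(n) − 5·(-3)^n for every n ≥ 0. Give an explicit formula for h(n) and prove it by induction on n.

Claim: h(n) = -2^n + (-3)^n.

Base case: h(0) = 0, and -2^0 + (-3)^0 = -1 + 1 = 0.
Assume h(k) = -2^k + (-3)^k for some k ≥ 0.
Then h(k+1) = 2h(k) − 5·(-3)^k = 2·(-2^k + (-3)^k) − 5·(-3)^k = -2^{k+1} + 2·(-3)^k − 5·(-3)^k = -2^{k+1} − 3·(-3)^k = -2^{k+1} + (-3)^{k+1}.
By induction, h(n) = -2^n + (-3)^n for all n ≥ 0.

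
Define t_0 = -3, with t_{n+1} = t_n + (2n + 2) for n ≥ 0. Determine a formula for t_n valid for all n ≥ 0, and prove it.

Claim: t_n = n^2 + n − 3.

Base case: t_0 = -3, and 0^2 + 0 − 3 = -3.
Assume t_k = k^2 + k − 3.
Then t_{k+1} = t_k + (2k + 2) = (k^2 + k − 3) + (2k + 2) = k^2 + 3k − 1,
and (k+1)^2 + (k+1) − 3 = k^2 + 3k − 1.
This completes the inductive step, so t_n = n^2 + n − 3 for all n ≥ 0.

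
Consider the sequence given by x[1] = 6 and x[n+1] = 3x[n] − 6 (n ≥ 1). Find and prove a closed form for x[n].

Claim: x[n] = 3^n + 3.

Base case: x[1] = 6, and 3^1 + 3 = 3 + 3 = 6.
Assume x[k] = 3^k + 3 for some k ≥ 1.
Then x[k+1] = 3x[k] − 6 = 3·(3^k + 3) − 6 = 3^{k+1} + 9 − 6 = 3^{k+1} + 3.
Hence x[n] = 3^n + 3 for every n ≥ 1, by induction.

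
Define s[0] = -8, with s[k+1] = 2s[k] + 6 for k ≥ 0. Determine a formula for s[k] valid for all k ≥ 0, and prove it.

Claim: s[k] = -2^{k+1} − 6.

Base case: s[0] = -8, and -2^{0+1} − 6 = -2 − 6 = -8.
Assume s[m] = -2^{m+1} − 6 for some m ≥ 0.
Then s[m+1] = 2s[m] + 6 = 2·(-2^{m+1} − 6) + 6 = -2^{m+2} − 12 + 6 = -2^{m+2} − 6.
This completes the inductive step, so s[k] = -2^{k+1} − 6 for all k ≥ 0.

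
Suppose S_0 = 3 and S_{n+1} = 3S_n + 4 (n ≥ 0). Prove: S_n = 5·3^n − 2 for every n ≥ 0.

Base case: S_0 = 3, and 5·3^0 − 2 = 5 − 2 = 3.
Assume S_r = 5·3^r − 2 for some r ≥ 0.
Then S_{r+1} = 3S_r + 4 = 3·(5·3^r − 2) + 4 = 15·3^r − 6 + 4 = 5·3^{r+1} − 2.
So the formula holds for r+1, and by induction S_n = 5·3^n − 2 for all n ≥ 0.

S_n = 5·3^n − 2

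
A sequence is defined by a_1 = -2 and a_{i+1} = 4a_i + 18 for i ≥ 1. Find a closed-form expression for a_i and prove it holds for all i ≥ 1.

Claim: a_i = 4^i − 6.

Base case: a_1 = -2, and 4^1 − 6 = 4 − 6 = -2.
Assume a_m = 4^m − 6 for some m ≥ 1.
Then a_{m+1} = 4a_m + 18 = 4·(4^m − 6) + 18 = 4^{m+1} − 24 + 18 = 4^{m+1} − 6.
This completes the inductive step, so a_i = 4^i − 6 for all i ≥ 1.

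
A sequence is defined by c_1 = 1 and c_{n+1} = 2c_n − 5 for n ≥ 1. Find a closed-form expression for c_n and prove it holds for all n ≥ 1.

Claim: c_n = -2^{n+1} + 5.

Base case: c_1 = 1, and -2^{1+1} + 5 = -4 + 5 = 1.
Assume c_m = -2^{m+1} + 5 for some m ≥ 1.
Then c_{m+1} = 2c_m − 5 = 2·(-2^{m+1} + 5) − 5 = -2^{m+2} + 10 − 5 = -2^{m+2} + 5.
So the formula holds for m+1, and by induction c_n = -2^{n+1} + 5 for all n ≥ 1.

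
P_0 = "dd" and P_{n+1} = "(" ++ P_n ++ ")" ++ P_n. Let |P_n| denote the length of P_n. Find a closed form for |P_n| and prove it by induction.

Claim: |P_n| = 2^{n+2} − 2.

Base case: |P_0| = 2, and 2^{0+2} − 2 = 2.
Assume |P_j| = 2^{j+2} − 2.
Then |P_{j+1}| = 1 + |P_j| + 1 + |P_j| = 2|P_j| + 2 = 2(2^{j+2} − 2) + 2 = 2^{j+3} − 4 + 2 = 2^{j+3} − 2.
This completes the inductive step, so |P_n| = 2^{n+2} − 2 for all n ≥ 0.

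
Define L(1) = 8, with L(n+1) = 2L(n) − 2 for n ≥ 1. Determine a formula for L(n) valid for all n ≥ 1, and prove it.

Claim: L(n) = 3·2^n + 2.

Base case: L(1) = 8, and 3·2^1 + 2 = 6 + 2 = 8.
Assume L(k) = 3·2^k + 2 for some k ≥ 1.
Then L(k+1) = 2L(k) − 2 = 2·(3·2^k + 2) − 2 = 6·2^k + 4 − 2 = 3·2^{k+1} + 2.
So the formula holds for k+1, and by induction L(n) = 3·2^n + 2 for all n ≥ 1.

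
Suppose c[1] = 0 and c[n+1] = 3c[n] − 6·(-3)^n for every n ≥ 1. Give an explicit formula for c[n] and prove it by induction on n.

Claim: c[n] = 3^n + (-3)^n.

Base case: c[1] = 0, and 3^1 + (-3)^1 = 3 − 3 = 0.
Assume c[r] = 3^r + (-3)^r for some r ≥ 1.
Then c[r+1] = 3c[r] − 6·(-3)^r = 3·(3^r + (-3)^r) − 6·(-3)^r = 3^{r+1} + 3·(-3)^r − 6·(-3)^r = 3^{r+1} − 3·(-3)^r = 3^{r+1} + (-3)^{r+1}.
So the formula holds for r+1, and by induction c[n] = 3^n + (-3)^n for all n ≥ 1.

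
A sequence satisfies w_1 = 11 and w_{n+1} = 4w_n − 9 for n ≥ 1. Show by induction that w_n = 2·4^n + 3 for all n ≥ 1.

Base case: w_1 = 11, and 2·4^1 + 3 = 8 + 3 = 11.
Assume w_r = 2·4^r + 3 for some r ≥ 1.
Then w_{r+1} = 4w_r − 9 = 4·(2·4^r + 3) − 9 = 8·4^r + 12 − 9 = 2·4^{r+1} + 3.
So the formula holds for r+1, and by induction w_n = 2·4^n + 3 for all n ≥ 1.

w_n = 2·4^n + 3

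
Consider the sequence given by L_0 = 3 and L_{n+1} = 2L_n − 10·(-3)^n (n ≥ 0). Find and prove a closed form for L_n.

Claim: L_n = 2^n + 2·(-3)^n.

Base case: L_0 = 3, and 2^0 + 2·(-3)^0 = 1 + 2 = 3.
Assume L_r = 2^r + 2·(-3)^r for some r ≥ 0.
Then L_{r+1} = 2L_r − 10·(-3)^r = 2·(2^r + 2·(-3)^r) − 10·(-3)^r = 2^{r+1} + 4·(-3)^r − 10·(-3)^r = 2^{r+1} − 6·(-3)^r = 2^{r+1} + 2·(-3)^{r+1}.
This completes the inductive step, so L_n = 2^n + 2·(-3)^n for all n ≥ 0.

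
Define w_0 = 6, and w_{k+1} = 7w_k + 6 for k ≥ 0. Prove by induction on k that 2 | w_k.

Base case: w_0 = 6 = 2·3, so 2 | w_0.
Assume 2 | w_j, so w_j = 2t for some integer t.
Then w_{j+1} = 7w_j + 6 = 7·(2t) + 6 = 2(7t + 3), so 2 | w_{j+1}.
By induction, 2 | w_k for all k ≥ 0.

2 | w_k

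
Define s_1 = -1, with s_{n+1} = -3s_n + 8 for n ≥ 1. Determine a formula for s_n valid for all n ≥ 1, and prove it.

Claim: s_n = (-3)^n + 2.

Base case: s_1 = -1, and (-3)^1 + 2 = -3 + 2 = -1.
Assume s_j = (-3)^j + 2 for some j ≥ 1.
Then s_{j+1} = -3s_j + 8 = -3·((-3)^j + 2) + 8 = -3·(-3)^j − 6 + 8 = (-3)^{j+1} + 2.
This completes the inductive step, so s_n = (-3)^n + 2 for all n ≥ 1.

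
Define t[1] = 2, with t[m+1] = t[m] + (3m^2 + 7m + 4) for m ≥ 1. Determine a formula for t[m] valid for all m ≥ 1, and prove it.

Claim: t[m] = m^3 + 2m^2 + m − 2.

Base case: t[1] = 2, and 1^3 + 2·1^2 + 1 − 2 = 2.
Assume t[k] = k^3 + 2k^2 + k − 2.
Then t[k+1] = t[k] + (3k^2 + 7k + 4) = (k^3 + 2k^2 + k − 2) + (3k^2 + 7k + 4) = k^3 + 5k^2 + 8k + 2,
and (k+1)^3 + 2·(k+1)^2 + (k+1) − 2 = k^3 + 5k^2 + 8k + 2.
By induction, t[m] = m^3 + 2m^2 + m − 2 for all m ≥ 1.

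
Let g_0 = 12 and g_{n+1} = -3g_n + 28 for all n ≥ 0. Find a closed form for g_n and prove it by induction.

Claim: g_n = 5·(-3)^n + 7.

Base case: g_0 = 12, and 5·(-3)^0 + 7 = 5 + 7 = 12.
Assume g_k = 5·(-3)^k + 7 for some k ≥ 0.
Then g_{k+1} = -3g_k + 28 = -3·(5·(-3)^k + 7) + 28 = -15·(-3)^k − 21 + 28 = 5·(-3)^{k+1} + 7.
Hence g_n = 5·(-3)^n + 7 for every n ≥ 0, by induction.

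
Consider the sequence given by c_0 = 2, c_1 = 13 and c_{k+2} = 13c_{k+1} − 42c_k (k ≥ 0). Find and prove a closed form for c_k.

Claim: c_k = 7^k + 6^k.

Base cases: c_0 = 2 and 7^0 + 6^0 = 2; c_1 = 13 and 7^1 + 6^1 = 13.
Assume c_j = 7^j + 6^j for all 0 ≤ j ≤ r, where r ≥ 1.
Then c_{r+1} = 13c_r − 42c_{r−1} = 13·(7^r + 6^r) − 42·(7^{r−1} + 6^{r−1}) = (13·7 − 42)7^{r−1} + (13·6 − 42)6^{r−1} = 49·7^{r−1} + 36·6^{r−1} = 7^{r+1} + 6^{r+1}.
This completes the inductive step, so c_k = 7^k + 6^k for all k ≥ 0.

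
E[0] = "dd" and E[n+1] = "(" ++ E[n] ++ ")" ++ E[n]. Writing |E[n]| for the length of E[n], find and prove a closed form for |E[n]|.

Claim: |E[n]| = 2^{n+2} − 2.

Base case: |E[0]| = 2, and 2^{0+2} − 2 = 2.
Assume |E[k]| = 2^{k+2} − 2.
Then |E[k+1]| = 1 + |E[k]| + 1 + |E[k]| = 2|E[k]| + 2 = 2(2^{k+2} − 2) + 2 = 2^{k+3} − 4 + 2 = 2^{k+3} − 2.
By induction, |E[n]| = 2^{n+2} − 2 for all n ≥ 0.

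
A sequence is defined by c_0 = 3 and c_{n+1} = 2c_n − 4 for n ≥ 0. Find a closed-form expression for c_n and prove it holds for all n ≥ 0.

Claim: c_n = -2^n + 4.

Base case: c_0 = 3, and -2^0 + 4 = -1 + 4 = 3.
Assume c_r = -2^r + 4 for some r ≥ 0.
Then c_{r+1} = 2c_r − 4 = 2·(-2^r + 4) − 4 = -2^{r+1} + 8 − 4 = -2^{r+1} + 4.
Hence c_n = -2^n + 4 for every n ≥ 0, by induction.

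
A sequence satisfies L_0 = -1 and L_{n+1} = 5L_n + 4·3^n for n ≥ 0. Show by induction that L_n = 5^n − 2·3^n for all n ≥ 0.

Base case: L_0 = -1, and 5^0 − 2·3^0 = 1 − 2 = -1.
Assume L_k = 5^k − 2·3^k for some k ≥ 0.
Then L_{k+1} = 5L_k + 4·3^k = 5·(5^k − 2·3^k) + 4·3^k = 5^{k+1} − 10·3^k + 4·3^k = 5^{k+1} − 6·3^k = 5^{k+1} − 2·3^{k+1}.
By induction, L_n = 5^n − 2·3^n for all n ≥ 0.

L_n = 5^n − 2·3^n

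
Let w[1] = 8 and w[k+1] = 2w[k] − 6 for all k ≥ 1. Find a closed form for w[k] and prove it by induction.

Claim: w[k] = 2^k + 6.

Base case: w[1] = 8, and 2^1 + 6 = 2 + 6 = 8.
Assume w[r] = 2^r + 6 for some r ≥ 1.
Then w[r+1] = 2w[r] − 6 = 2·(2^r + 6) − 6 = 2^{r+1} + 12 − 6 = 2^{r+1} + 6.
By induction, w[k] = 2^k + 6 for all k ≥ 1.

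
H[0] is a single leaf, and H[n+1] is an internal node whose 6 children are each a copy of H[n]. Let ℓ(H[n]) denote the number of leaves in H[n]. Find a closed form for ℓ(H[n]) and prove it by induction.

Claim: ℓ(H[n]) = 6^n.

Base case: ℓ(H[0]) = 1, and 6^0 = 1.
Assume ℓ(H[r]) = 6^r.
Then ℓ(H[r+1]) = 6·ℓ(H[r]) = 6·6^r = 6^{r+1}.
So the formula holds for r+1, and by induction ℓ(H[n]) = 6^n for all n ≥ 0.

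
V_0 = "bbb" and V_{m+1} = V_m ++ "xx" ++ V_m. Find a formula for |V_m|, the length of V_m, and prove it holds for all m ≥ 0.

Claim: |V_m| = 5·2^m − 2.

Base case: |V_0| = 3, and 5·2^0 − 2 = 3.
Assume |V_k| = 5·2^k − 2.
Then |V_{k+1}| = |V_k| + 2 + |V_k| = 2|V_k| + 2 = 2(5·2^k − 2) + 2 = 5·2^{k+1} − 4 + 2 = 5·2^{k+1} − 2.
So the formula holds for k+1, and by induction |V_m| = 5·2^m − 2 for all m ≥ 0.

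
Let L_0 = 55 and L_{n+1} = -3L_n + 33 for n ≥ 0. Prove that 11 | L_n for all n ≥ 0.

Base case: L_0 = 55 = 11·5, so 11 | L_0.
Assume 11 | L_j, so L_j = 11t for some integer t.
Then L_{j+1} = -3L_j + 33 = -3·(11t) + 33 = 11(-3t + 3), so 11 | L_{j+1}.
This completes the inductive step, so 11 | L_n for all n ≥ 0.

11 | L_n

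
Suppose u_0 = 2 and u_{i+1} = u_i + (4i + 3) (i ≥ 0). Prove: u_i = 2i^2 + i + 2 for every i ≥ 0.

Base case: u_0 = 2, and 2·0^2 + 0 + 2 = 2.
Assume u_j = 2j^2 + j + 2.
Then u_{j+1} = u_j + (4j + 3) = (2j^2 + j + 2) + (4j + 3) = 2j^2 + 5j + 5,
and 2·(j+1)^2 + (j+1) + 2 = 2j^2 + 5j + 5.
This completes the inductive step, so u_i = 2i^2 + i + 2 for all i ≥ 0.

u_i = 2i^2 + i + 2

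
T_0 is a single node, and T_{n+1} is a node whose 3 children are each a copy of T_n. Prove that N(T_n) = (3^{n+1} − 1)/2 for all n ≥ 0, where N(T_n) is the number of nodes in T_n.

Base case: N(T_0) = 1, and (3^{0+1} − 1)/2 = 1.
Assume N(T_m) = (3^{m+1} − 1)/2.
Then N(T_{m+1}) = 1 + 3N(T_m) = 1 + 3·(3^{m+1} − 1)/2 = 1 + (3^{m+2} − 3)/2 = (2 + 3^{m+2} − 3)/2 = (3^{m+2} − 1)/2.
Hence N(T_n) = (3^{n+1} − 1)/2 for every n ≥ 0, by induction.

N(T_n) = (3^{n+1} − 1)/2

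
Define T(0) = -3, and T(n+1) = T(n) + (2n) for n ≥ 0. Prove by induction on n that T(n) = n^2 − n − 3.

Base case: T(0) = -3, and 0^2 − 0 − 3 = -3.
Assume T(k) = k^2 − k − 3.
Then T(k+1) = T(k) + (2k) = (k^2 − k − 3) + (2k) = k^2 + k − 3,
and (k+1)^2 − (k+1) − 3 = k^2 + k − 3.
Hence T(n) = n^2 − n − 3 for every n ≥ 0, by induction.

T(n) = n^2 − n − 3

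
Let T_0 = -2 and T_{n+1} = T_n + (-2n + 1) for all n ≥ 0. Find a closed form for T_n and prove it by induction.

Claim: T_n = -n^2 + 2n − 2.

Base case: T_0 = -2, and -0^2 + 2·0 − 2 = -2.
Assume T_k = -k^2 + 2k − 2.
Then T_{k+1} = T_k + (-2k + 1) = (-k^2 + 2k − 2) + (-2k + 1) = -k^2 − 1,
and -(k+1)^2 + 2·(k+1) − 2 = -k^2 − 1.
This completes the inductive step, so T_n = -n^2 + 2n − 2 for all n ≥ 0.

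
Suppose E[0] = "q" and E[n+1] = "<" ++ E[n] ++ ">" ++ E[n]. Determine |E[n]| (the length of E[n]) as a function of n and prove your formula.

Claim: |E[n]| = 3·2^n − 2.

Base case: |E[0]| = 1, and 3·2^0 − 2 = 1.
Assume |E[r]| = 3·2^r − 2.
Then |E[r+1]| = 1 + |E[r]| + 1 + |E[r]| = 2|E[r]| + 2 = 2(3·2^r − 2) + 2 = 3·2^{r+1} − 4 + 2 = 3·2^{r+1} − 2.
This completes the inductive step, so |E[n]| = 3·2^n − 2 for all n ≥ 0.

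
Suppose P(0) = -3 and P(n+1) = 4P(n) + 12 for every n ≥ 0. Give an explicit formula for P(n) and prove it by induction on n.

Claim: P(n) = 4^n − 4.

Base case: P(0) = -3, and 4^0 − 4 = 1 − 4 = -3.
Assume P(r) = 4^r − 4 for some r ≥ 0.
Then P(r+1) = 4P(r) + 12 = 4·(4^r − 4) + 12 = 4^{r+1} − 16 + 12 = 4^{r+1} − 4.
By induction, P(n) = 4^n − 4 for all n ≥ 0.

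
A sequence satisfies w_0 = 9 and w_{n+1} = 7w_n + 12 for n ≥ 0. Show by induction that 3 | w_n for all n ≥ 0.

Base case: w_0 = 9 = 3·3, so 3 | w_0.
Assume 3 | w_k, so w_k = 3t for some integer t.
Then w_{k+1} = 7w_k + 12 = 7·(3t) + 12 = 3(7t + 4), so 3 | w_{k+1}.
Hence 3 | w_n for every n ≥ 0, by induction.

3 | w_n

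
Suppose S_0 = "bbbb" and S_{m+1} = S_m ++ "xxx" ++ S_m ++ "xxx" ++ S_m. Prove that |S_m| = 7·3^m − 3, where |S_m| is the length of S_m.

Base case: |S_0| = 4, and 7·3^0 − 3 = 4.
Assume |S_k| = 7·3^k − 3.
Then |S_{k+1}| = 3|S_k| + 6 = 3(7·3^k − 3) + 6 = 7·3^{k+1} − 9 + 6 = 7·3^{k+1} − 3.
So the formula holds for k+1, and by induction |S_m| = 7·3^m − 3 for all m ≥ 0.

|S_m| = 7·3^m − 3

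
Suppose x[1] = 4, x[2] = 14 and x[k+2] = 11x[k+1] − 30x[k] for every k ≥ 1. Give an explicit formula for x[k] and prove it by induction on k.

Claim: x[k] = 2·5^k − 6^k.

Base cases: x[1] = 4 and 2·5^1 − 6^1 = 4; x[2] = 14 and 2·5^2 − 6^2 = 14.
Assume x[i] = 2·5^i − 6^i for all 1 ≤ i ≤ j, where j ≥ 2.
Then x[j+1] = 11x[j] − 30x[j−1] = 11·(2·5^j − 6^j) − 30·(2·5^{j−1} − 6^{j−1}) = 2·(11·5 − 30)5^{j−1} − (11·6 − 30)6^{j−1} = 50·5^{j−1} − 36·6^{j−1} = 2·5^{j+1} − 6^{j+1}.
So the formula holds for j+1, and by strong induction x[k] = 2·5^k − 6^k for all k ≥ 1.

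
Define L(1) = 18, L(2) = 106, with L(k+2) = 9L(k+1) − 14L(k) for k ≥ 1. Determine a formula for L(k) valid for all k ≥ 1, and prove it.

Claim: L(k) = 2·7^k + 2·2^k.

Base cases: L(1) = 18 and 2·7^1 + 2·2^1 = 18; L(2) = 106 and 2·7^2 + 2·2^2 = 106.
Assume L(i) = 2·7^i + 2·2^i for all 1 ≤ i ≤ j, where j ≥ 2.
Then L(j+1) = 9L(j) − 14L(j−1) = 9·(2·7^j + 2·2^j) − 14·(2·7^{j−1} + 2·2^{j−1}) = 2·(9·7 − 14)7^{j−1} + 2·(9·2 − 14)2^{j−1} = 98·7^{j−1} + 8·2^{j−1} = 2·7^{j+1} + 2·2^{j+1}.
Hence L(k) = 2·7^k + 2·2^k for every k ≥ 1, by strong induction.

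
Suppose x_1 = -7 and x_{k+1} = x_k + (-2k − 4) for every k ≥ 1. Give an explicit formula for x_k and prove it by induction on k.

Claim: x_k = -k^2 − 3k − 3.

Base case: x_1 = -7, and -1^2 − 3·1 − 3 = -7.
Assume x_m = -m^2 − 3m − 3.
Then x_{m+1} = x_m + (-2m − 4) = (-m^2 − 3m − 3) + (-2m − 4) = -m^2 − 5m − 7,
and -(m+1)^2 − 3·(m+1) − 3 = -m^2 − 5m − 7.
This completes the inductive step, so x_k = -k^2 − 3k − 3 for all k ≥ 1.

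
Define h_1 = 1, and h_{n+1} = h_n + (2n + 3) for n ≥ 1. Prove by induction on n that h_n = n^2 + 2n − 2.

Base case: h_1 = 1, and 1^2 + 2·1 − 2 = 1.
Assume h_j = j^2 + 2j − 2.
Then h_{j+1} = h_j + (2j + 3) = (j^2 + 2j − 2) + (2j + 3) = j^2 + 4j + 1,
and (j+1)^2 + 2·(j+1) − 2 = j^2 + 4j + 1.
Hence h_n = n^2 + 2n − 2 for every n ≥ 1, by induction.

h_n = n^2 + 2n − 2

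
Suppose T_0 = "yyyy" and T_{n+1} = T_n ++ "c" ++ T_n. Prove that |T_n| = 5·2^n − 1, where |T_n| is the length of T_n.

Base case: |T_0| = 4, and 5·2^0 − 1 = 4.
Assume |T_r| = 5·2^r − 1.
Then |T_{r+1}| = |T_r| + 1 + |T_r| = 2|T_r| + 1 = 2(5·2^r − 1) + 1 = 5·2^{r+1} − 2 + 1 = 5·2^{r+1} − 1.
Hence |T_n| = 5·2^n − 1 for every n ≥ 0, by induction.

|T_n| = 5·2^n − 1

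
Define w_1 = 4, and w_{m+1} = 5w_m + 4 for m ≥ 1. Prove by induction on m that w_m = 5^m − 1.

Base case: w_1 = 4, and 5^1 − 1 = 5 − 1 = 4.
Assume w_j = 5^j − 1 for some j ≥ 1.
Then w_{j+1} = 5w_j + 4 = 5·(5^j − 1) + 4 = 5^{j+1} − 5 + 4 = 5^{j+1} − 1.
Hence w_m = 5^m − 1 for every m ≥ 1, by induction.

w_m = 5^m − 1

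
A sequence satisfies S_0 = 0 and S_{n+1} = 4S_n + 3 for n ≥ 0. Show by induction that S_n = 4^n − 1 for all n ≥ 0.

Base case: S_0 = 0, and 4^0 − 1 = 1 − 1 = 0.
Assume S_m = 4^m − 1 for some m ≥ 0.
Then S_{m+1} = 4S_m + 3 = 4·(4^m − 1) + 3 = 4^{m+1} − 4 + 3 = 4^{m+1} − 1.
By induction, S_n = 4^n − 1 for all n ≥ 0.

S_n = 4^n − 1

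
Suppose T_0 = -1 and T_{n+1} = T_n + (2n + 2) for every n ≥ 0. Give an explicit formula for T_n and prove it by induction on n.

Claim: T_n = n^2 + n − 1.

Base case: T_0 = -1, and 0^2 + 0 − 1 = -1.
Assume T_j = j^2 + j − 1.
Then T_{j+1} = T_j + (2j + 2) = (j^2 + j − 1) + (2j + 2) = j^2 + 3j + 1,
and (j+1)^2 + (j+1) − 1 = j^2 + 3j + 1.
This completes the inductive step, so T_n = n^2 + n − 1 for all n ≥ 0.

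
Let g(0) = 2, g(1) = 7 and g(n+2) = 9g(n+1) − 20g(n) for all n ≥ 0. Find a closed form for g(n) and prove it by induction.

Claim: g(n) = 3·4^n − 5^n.

Base cases: g(0) = 2 and 3·4^0 − 5^0 = 2; g(1) = 7 and 3·4^1 − 5^1 = 7.
Assume g(j) = 3·4^j − 5^j for all 0 ≤ j ≤ m, where m ≥ 1.
Then g(m+1) = 9g(m) − 20g(m−1) = 9·(3·4^m − 5^m) − 20·(3·4^{m−1} − 5^{m−1}) = 3·(9·4 − 20)4^{m−1} − (9·5 − 20)5^{m−1} = 48·4^{m−1} − 25·5^{m−1} = 3·4^{m+1} − 5^{m+1}.
This completes the inductive step, so g(n) = 3·4^n − 5^n for all n ≥ 0.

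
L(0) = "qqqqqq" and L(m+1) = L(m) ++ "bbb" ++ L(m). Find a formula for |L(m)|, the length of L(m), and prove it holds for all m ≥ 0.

Claim: |L(m)| = 9·2^m − 3.

Base case: |L(0)| = 6, and 9·2^0 − 3 = 6.
Assume |L(k)| = 9·2^k − 3.
Then |L(k+1)| = |L(k)| + 3 + |L(k)| = 2|L(k)| + 3 = 2(9·2^k − 3) + 3 = 9·2^{k+1} − 6 + 3 = 9·2^{k+1} − 3.
By induction, |L(m)| = 9·2^m − 3 for all m ≥ 0.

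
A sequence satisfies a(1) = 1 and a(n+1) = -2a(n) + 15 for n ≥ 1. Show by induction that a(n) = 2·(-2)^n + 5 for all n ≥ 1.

Base case: a(1) = 1, and 2·(-2)^1 + 5 = -4 + 5 = 1.
Assume a(r) = 2·(-2)^r + 5 for some r ≥ 1.
Then a(r+1) = -2a(r) + 15 = -2·(2·(-2)^r + 5) + 15 = -4·(-2)^r − 10 + 15 = 2·(-2)^{r+1} + 5.
So the formula holds for r+1, and by induction a(n) = 2·(-2)^n + 5 for all n ≥ 1.

a(n) = 2·(-2)^n + 5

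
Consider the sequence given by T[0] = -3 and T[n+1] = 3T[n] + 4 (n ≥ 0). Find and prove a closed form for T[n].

Claim: T[n] = -3^n − 2.

Base case: T[0] = -3, and -3^0 − 2 = -1 − 2 = -3.
Assume T[r] = -3^r − 2 for some r ≥ 0.
Then T[r+1] = 3T[r] + 4 = 3·(-3^r − 2) + 4 = -3^{r+1} − 6 + 4 = -3^{r+1} − 2.
So the formula holds for r+1, and by induction T[n] = -3^n − 2 for all n ≥ 0.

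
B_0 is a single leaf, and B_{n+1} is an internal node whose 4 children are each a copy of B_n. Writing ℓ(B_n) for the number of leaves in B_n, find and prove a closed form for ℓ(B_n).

Claim: ℓ(B_n) = 4^n.

Base case: ℓ(B_0) = 1, and 4^0 = 1.
Assume ℓ(B_j) = 4^j.
Then ℓ(B_{j+1}) = 4·ℓ(B_j) = 4·4^j = 4^{j+1}.
Hence ℓ(B_n) = 4^n for every n ≥ 0, by induction.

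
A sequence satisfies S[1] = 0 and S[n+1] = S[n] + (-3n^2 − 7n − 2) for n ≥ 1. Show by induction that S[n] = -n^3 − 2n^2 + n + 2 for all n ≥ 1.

Base case: S[1] = 0, and -1^3 − 2·1^2 + 1 + 2 = 0.
Assume S[j] = -j^3 − 2j^2 + j + 2.
Then S[j+1] = S[j] + (-3j^2 − 7j − 2) = (-j^3 − 2j^2 + j + 2) + (-3j^2 − 7j − 2) = -j^3 − 5j^2 − 6j,
and -(j+1)^3 − 2·(j+1)^2 + (j+1) + 2 = -j^3 − 5j^2 − 6j.
Hence S[n] = -n^3 − 2n^2 + n + 2 for every n ≥ 1, by induction.

S[n] = -n^3 − 2n^2 + n + 2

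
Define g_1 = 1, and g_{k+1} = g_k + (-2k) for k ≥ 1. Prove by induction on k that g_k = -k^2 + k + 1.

Base case: g_1 = 1, and -1^2 + 1 + 1 = 1.
Assume g_r = -r^2 + r + 1.
Then g_{r+1} = g_r + (-2r) = (-r^2 + r + 1) + (-2r) = -r^2 − r + 1,
and -(r+1)^2 + (r+1) + 1 = -r^2 − r + 1.
By induction, g_k = -k^2 + k + 1 for all k ≥ 1.

g_k = -k^2 + k + 1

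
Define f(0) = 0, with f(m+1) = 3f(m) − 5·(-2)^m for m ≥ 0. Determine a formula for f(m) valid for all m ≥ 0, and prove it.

Claim: f(m) = -3^m + (-2)^m.

Base case: f(0) = 0, and -3^0 + (-2)^0 = -1 + 1 = 0.
Assume f(k) = -3^k + (-2)^k for some k ≥ 0.
Then f(k+1) = 3f(k) − 5·(-2)^k = 3·(-3^k + (-2)^k) − 5·(-2)^k = -3^{k+1} + 3·(-2)^k − 5·(-2)^k = -3^{k+1} − 2·(-2)^k = -3^{k+1} + (-2)^{k+1}.
Hence f(m) = -3^m + (-2)^m for every m ≥ 0, by induction.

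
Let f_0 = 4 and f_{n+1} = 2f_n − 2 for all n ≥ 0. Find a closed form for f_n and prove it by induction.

Claim: f_n = 2^{n+1} + 2.

Base case: f_0 = 4, and 2^{0+1} + 2 = 2 + 2 = 4.
Assume f_m = 2^{m+1} + 2 for some m ≥ 0.
Then f_{m+1} = 2f_m − 2 = 2·(2^{m+1} + 2) − 2 = 2^{m+2} + 4 − 2 = 2^{m+2} + 2.
Hence f_n = 2^{n+1} + 2 for every n ≥ 0, by induction.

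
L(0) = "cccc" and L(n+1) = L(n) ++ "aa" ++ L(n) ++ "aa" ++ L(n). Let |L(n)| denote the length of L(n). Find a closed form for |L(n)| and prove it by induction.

Claim: |L(n)| = 6·3^n − 2.

Base case: |L(0)| = 4, and 6·3^0 − 2 = 4.
Assume |L(j)| = 6·3^j − 2.
Then |L(j+1)| = 3|L(j)| + 4 = 3(6·3^j − 2) + 4 = 6·3^{j+1} − 6 + 4 = 6·3^{j+1} − 2.
So the formula holds for j+1, and by induction |L(n)| = 6·3^n − 2 for all n ≥ 0.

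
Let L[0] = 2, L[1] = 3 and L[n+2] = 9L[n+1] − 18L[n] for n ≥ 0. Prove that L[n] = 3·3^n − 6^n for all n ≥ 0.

Base cases: L[0] = 2 and 3·3^0 − 6^0 = 2; L[1] = 3 and 3·3^1 − 6^1 = 3.
Assume L[j] = 3·3^j − 6^j for all 0 ≤ j ≤ k, where k ≥ 1.
Then L[k+1] = 9L[k] − 18L[k−1] = 9·(3·3^k − 6^k) − 18·(3·3^{k−1} − 6^{k−1}) = 3·(9·3 − 18)3^{k−1} − (9·6 − 18)6^{k−1} = 27·3^{k−1} − 36·6^{k−1} = 3·3^{k+1} − 6^{k+1}.
Hence L[n] = 3·3^n − 6^n for every n ≥ 0, by strong induction.

L[n] = 3·3^n − 6^n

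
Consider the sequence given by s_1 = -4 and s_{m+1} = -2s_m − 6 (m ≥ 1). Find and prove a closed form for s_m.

Claim: s_m = (-2)^m − 2.

Base case: s_1 = -4, and (-2)^1 − 2 = -2 − 2 = -4.
Assume s_r = (-2)^r − 2 for some r ≥ 1.
Then s_{r+1} = -2s_r − 6 = -2·((-2)^r − 2) − 6 = -2·(-2)^r + 4 − 6 = (-2)^{r+1} − 2.
This completes the inductive step, so s_m = (-2)^m − 2 for all m ≥ 1.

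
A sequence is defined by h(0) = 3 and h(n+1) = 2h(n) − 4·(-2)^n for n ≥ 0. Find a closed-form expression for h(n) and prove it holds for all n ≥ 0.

Claim: h(n) = 2·2^n + (-2)^n.

Base case: h(0) = 3, and 2·2^0 + (-2)^0 = 2 + 1 = 3.
Assume h(m) = 2·2^m + (-2)^m for some m ≥ 0.
Then h(m+1) = 2h(m) − 4·(-2)^m = 2·(2·2^m + (-2)^m) − 4·(-2)^m = 2·2^{m+1} + 2·(-2)^m − 4·(-2)^m = 2·2^{m+1} − 2·(-2)^m = 2·2^{m+1} + (-2)^{m+1}.
This completes the inductive step, so h(n) = 2·2^n + (-2)^n for all n ≥ 0.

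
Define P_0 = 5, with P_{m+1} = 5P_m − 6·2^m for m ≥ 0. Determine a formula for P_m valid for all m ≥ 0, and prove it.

Claim: P_m = 3·5^m + 2·2^m.

Base case: P_0 = 5, and 3·5^0 + 2·2^0 = 3 + 2 = 5.
Assume P_r = 3·5^r + 2·2^r for some r ≥ 0.
Then P_{r+1} = 5P_r − 6·2^r = 5·(3·5^r + 2·2^r) − 6·2^r = 3·5^{r+1} + 10·2^r − 6·2^r = 3·5^{r+1} + 4·2^r = 3·5^{r+1} + 2·2^{r+1}.
So the formula holds for r+1, and by induction P_m = 3·5^m + 2·2^m for all m ≥ 0.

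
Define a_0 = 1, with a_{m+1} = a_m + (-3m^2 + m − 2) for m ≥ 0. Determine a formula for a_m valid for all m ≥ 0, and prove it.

Claim: a_m = -m^3 + 2m^2 − 3m + 1.

Base case: a_0 = 1, and -0^3 + 2·0^2 − 3·0 + 1 = 1.
Assume a_r = -r^3 + 2r^2 − 3r + 1.
Then a_{r+1} = a_r + (-3r^2 + r − 2) = (-r^3 + 2r^2 − 3r + 1) + (-3r^2 + r − 2) = -r^3 − r^2 − 2r − 1,
and -(r+1)^3 + 2·(r+1)^2 − 3·(r+1) + 1 = -r^3 − r^2 − 2r − 1.
This completes the inductive step, so a_m = -m^3 + 2m^2 − 3m + 1 for all m ≥ 0.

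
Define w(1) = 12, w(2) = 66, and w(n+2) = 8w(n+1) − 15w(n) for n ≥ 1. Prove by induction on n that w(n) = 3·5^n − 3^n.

Base cases: w(1) = 12 and 3·5^1 − 3^1 = 12; w(2) = 66 and 3·5^2 − 3^2 = 66.
Assume w(i) = 3·5^i − 3^i for all 1 ≤ i ≤ j, where j ≥ 2.
Then w(j+1) = 8w(j) − 15w(j−1) = 8·(3·5^j − 3^j) − 15·(3·5^{j−1} − 3^{j−1}) = 3·(8·5 − 15)5^{j−1} − (8·3 − 15)3^{j−1} = 75·5^{j−1} − 9·3^{j−1} = 3·5^{j+1} − 3^{j+1}.
This completes the inductive step, so w(n) = 3·5^n − 3^n for all n ≥ 1.

w(n) = 3·5^n − 3^n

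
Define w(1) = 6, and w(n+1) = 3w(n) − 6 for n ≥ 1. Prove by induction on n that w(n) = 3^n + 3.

Base case: w(1) = 6, and 3^1 + 3 = 3 + 3 = 6.
Assume w(j) = 3^j + 3 for some j ≥ 1.
Then w(j+1) = 3w(j) − 6 = 3·(3^j + 3) − 6 = 3^{j+1} + 9 − 6 = 3^{j+1} + 3.
This completes the inductive step, so w(n) = 3^n + 3 for all n ≥ 1.

w(n) = 3^n + 3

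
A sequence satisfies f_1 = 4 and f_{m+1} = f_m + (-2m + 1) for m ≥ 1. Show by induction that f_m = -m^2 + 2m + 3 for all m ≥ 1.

Base case: f_1 = 4, and -1^2 + 2·1 + 3 = 4.
Assume f_k = -k^2 + 2k + 3.
Then f_{k+1} = f_k + (-2k + 1) = (-k^2 + 2k + 3) + (-2k + 1) = -k^2 + 4,
and -(k+1)^2 + 2·(k+1) + 3 = -k^2 + 4.
This completes the inductive step, so f_m = -m^2 + 2m + 3 for all m ≥ 1.

f_m = -m^2 + 2m + 3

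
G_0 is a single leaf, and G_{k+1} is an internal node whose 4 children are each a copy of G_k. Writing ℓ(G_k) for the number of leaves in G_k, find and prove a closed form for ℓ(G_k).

Claim: ℓ(G_k) = 4^k.

Base case: ℓ(G_0) = 1, and 4^0 = 1.
Assume ℓ(G_r) = 4^r.
Then ℓ(G_{r+1}) = 4·ℓ(G_r) = 4·4^r = 4^{r+1}.
Hence ℓ(G_k) = 4^k for every k ≥ 0, by induction.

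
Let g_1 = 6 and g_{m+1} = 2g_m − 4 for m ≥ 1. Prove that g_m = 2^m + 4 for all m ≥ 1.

Base case: g_1 = 6, and 2^1 + 4 = 2 + 4 = 6.
Assume g_j = 2^j + 4 for some j ≥ 1.
Then g_{j+1} = 2g_j − 4 = 2·(2^j + 4) − 4 = 2^{j+1} + 8 − 4 = 2^{j+1} + 4.
By induction, g_m = 2^m + 4 for all m ≥ 1.

g_m = 2^m + 4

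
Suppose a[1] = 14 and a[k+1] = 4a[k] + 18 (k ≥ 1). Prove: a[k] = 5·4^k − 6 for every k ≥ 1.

Base case: a[1] = 14, and 5·4^1 − 6 = 20 − 6 = 14.
Assume a[j] = 5·4^j − 6 for some j ≥ 1.
Then a[j+1] = 4a[j] + 18 = 4·(5·4^j − 6) + 18 = 20·4^j − 24 + 18 = 5·4^{j+1} − 6.
Hence a[k] = 5·4^k − 6 for every k ≥ 1, by induction.

a[k] = 5·4^k − 6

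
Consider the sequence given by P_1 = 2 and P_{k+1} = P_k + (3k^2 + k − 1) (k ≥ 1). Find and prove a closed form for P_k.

Claim: P_k = k^3 − k^2 − k + 3.

Base case: P_1 = 2, and 1^3 − 1^2 − 1 + 3 = 2.
Assume P_m = m^3 − m^2 − m + 3.
Then P_{m+1} = P_m + (3m^2 + m − 1) = (m^3 − m^2 − m + 3) + (3m^2 + m − 1) = m^3 + 2m^2 + 2,
and (m+1)^3 − (m+1)^2 − (m+1) + 3 = m^3 + 2m^2 + 2.
Hence P_k = k^3 − k^2 − k + 3 for every k ≥ 1, by induction.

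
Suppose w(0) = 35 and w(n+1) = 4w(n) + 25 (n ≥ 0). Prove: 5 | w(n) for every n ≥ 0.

Base case: w(0) = 35 = 5·7, so 5 | w(0).
Assume 5 | w(j), so w(j) = 5t for some integer t.
Then w(j+1) = 4w(j) + 25 = 4·(5t) + 25 = 5(4t + 5), so 5 | w(j+1).
So the property holds for j+1, and by induction 5 | w(n) for all n ≥ 0.

5 | w(n)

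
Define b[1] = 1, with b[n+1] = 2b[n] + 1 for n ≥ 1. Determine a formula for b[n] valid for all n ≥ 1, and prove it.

Claim: b[n] = 2^n − 1.

Base case: b[1] = 1, and 2^1 − 1 = 2 − 1 = 1.
Assume b[m] = 2^m − 1 for some m ≥ 1.
Then b[m+1] = 2b[m] + 1 = 2·(2^m − 1) + 1 = 2^{m+1} − 2 + 1 = 2^{m+1} − 1.
So the formula holds for m+1, and by induction b[n] = 2^n − 1 for all n ≥ 1.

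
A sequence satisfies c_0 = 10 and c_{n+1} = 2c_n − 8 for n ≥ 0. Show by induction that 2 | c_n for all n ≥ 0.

Base case: c_0 = 10 = 2·5, so 2 | c_0.
Assume 2 | c_j, so c_j = 2t for some integer t.
Then c_{j+1} = 2c_j − 8 = 2·(2t) − 8 = 2(2t − 4), so 2 | c_{j+1}.
By induction, 2 | c_n for all n ≥ 0.

2 | c_n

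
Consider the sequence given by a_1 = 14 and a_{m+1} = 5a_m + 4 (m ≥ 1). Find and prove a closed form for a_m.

Claim: a_m = 3·5^m − 1.

Base case: a_1 = 14, and 3·5^1 − 1 = 15 − 1 = 14.
Assume a_j = 3·5^j − 1 for some j ≥ 1.
Then a_{j+1} = 5a_j + 4 = 5·(3·5^j − 1) + 4 = 15·5^j − 5 + 4 = 3·5^{j+1} − 1.
By induction, a_m = 3·5^m − 1 for all m ≥ 1.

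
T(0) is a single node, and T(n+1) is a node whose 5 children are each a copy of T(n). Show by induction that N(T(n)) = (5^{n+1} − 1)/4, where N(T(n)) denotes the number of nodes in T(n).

Base case: N(T(0)) = 1, and (5^{0+1} − 1)/4 = 1.
Assume N(T(j)) = (5^{j+1} − 1)/4.
Then N(T(j+1)) = 1 + 5N(T(j)) = 1 + 5·(5^{j+1} − 1)/4 = 1 + (5^{j+2} − 5)/4 = (4 + 5^{j+2} − 5)/4 = (5^{j+2} − 1)/4.
Hence N(T(n)) = (5^{n+1} − 1)/4 for every n ≥ 0, by induction.

N(T(n)) = (5^{n+1} − 1)/4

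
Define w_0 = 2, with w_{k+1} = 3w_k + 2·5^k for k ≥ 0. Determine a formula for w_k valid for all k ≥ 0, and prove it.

Claim: w_k = 3^k + 5^k.

Base case: w_0 = 2, and 3^0 + 5^0 = 1 + 1 = 2.
Assume w_j = 3^j + 5^j for some j ≥ 0.
Then w_{j+1} = 3w_j + 2·5^j = 3·(3^j + 5^j) + 2·5^j = 3^{j+1} + 3·5^j + 2·5^j = 3^{j+1} + 5·5^j = 3^{j+1} + 5^{j+1}.
Hence w_k = 3^k + 5^k for every k ≥ 0, by induction.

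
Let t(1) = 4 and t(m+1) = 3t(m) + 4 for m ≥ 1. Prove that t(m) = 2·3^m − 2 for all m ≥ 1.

Base case: t(1) = 4, and 2·3^1 − 2 = 6 − 2 = 4.
Assume t(k) = 2·3^k − 2 for some k ≥ 1.
Then t(k+1) = 3t(k) + 4 = 3·(2·3^k − 2) + 4 = 6·3^k − 6 + 4 = 2·3^{k+1} − 2.
By induction, t(m) = 2·3^m − 2 for all m ≥ 1.

t(m) = 2·3^m − 2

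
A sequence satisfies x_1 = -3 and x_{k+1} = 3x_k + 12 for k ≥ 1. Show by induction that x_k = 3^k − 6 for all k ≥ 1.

Base case: x_1 = -3, and 3^1 − 6 = 3 − 6 = -3.
Assume x_r = 3^r − 6 for some r ≥ 1.
Then x_{r+1} = 3x_r + 12 = 3·(3^r − 6) + 12 = 3^{r+1} − 18 + 12 = 3^{r+1} − 6.
By induction, x_k = 3^k − 6 for all k ≥ 1.

x_k = 3^k − 6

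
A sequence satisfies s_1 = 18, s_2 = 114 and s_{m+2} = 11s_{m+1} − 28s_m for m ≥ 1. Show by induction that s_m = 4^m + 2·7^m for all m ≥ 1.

Base cases: s_1 = 18 and 4^1 + 2·7^1 = 18; s_2 = 114 and 4^2 + 2·7^2 = 114.
Assume s_i = 4^i + 2·7^i for all 1 ≤ i ≤ j, where j ≥ 2.
Then s_{j+1} = 11s_j − 28s_{j−1} = 11·(4^j + 2·7^j) − 28·(4^{j−1} + 2·7^{j−1}) = (11·4 − 28)4^{j−1} + 2·(11·7 − 28)7^{j−1} = 16·4^{j−1} + 98·7^{j−1} = 4^{j+1} + 2·7^{j+1}.
By strong induction, s_m = 4^m + 2·7^m for all m ≥ 1.

s_m = 4^m + 2·7^m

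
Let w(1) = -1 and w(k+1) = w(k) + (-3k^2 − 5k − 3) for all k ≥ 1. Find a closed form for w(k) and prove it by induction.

Claim: w(k) = -k^3 − k^2 − k + 2.

Base case: w(1) = -1, and -1^3 − 1^2 − 1 + 2 = -1.
Assume w(j) = -j^3 − j^2 − j + 2.
Then w(j+1) = w(j) + (-3j^2 − 5j − 3) = (-j^3 − j^2 − j + 2) + (-3j^2 − 5j − 3) = -j^3 − 4j^2 − 6j − 1,
and -(j+1)^3 − (j+1)^2 − (j+1) + 2 = -j^3 − 4j^2 − 6j − 1.
This completes the inductive step, so w(k) = -k^3 − k^2 − k + 2 for all k ≥ 1.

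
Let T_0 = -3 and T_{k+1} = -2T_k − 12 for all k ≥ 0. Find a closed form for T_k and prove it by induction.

Claim: T_k = (-2)^k − 4.

Base case: T_0 = -3, and (-2)^0 − 4 = 1 − 4 = -3.
Assume T_j = (-2)^j − 4 for some j ≥ 0.
Then T_{j+1} = -2T_j − 12 = -2·((-2)^j − 4) − 12 = -2·(-2)^j + 8 − 12 = (-2)^{j+1} − 4.
This completes the inductive step, so T_k = (-2)^k − 4 for all k ≥ 0.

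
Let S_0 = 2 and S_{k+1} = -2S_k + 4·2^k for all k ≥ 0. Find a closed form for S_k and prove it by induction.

Claim: S_k = (-2)^k + 2^k.

Base case: S_0 = 2, and (-2)^0 + 2^0 = 1 + 1 = 2.
Assume S_r = (-2)^r + 2^r for some r ≥ 0.
Then S_{r+1} = -2S_r + 4·2^r = -2·((-2)^r + 2^r) + 4·2^r = (-2)^{r+1} − 2·2^r + 4·2^r = (-2)^{r+1} + 2·2^r = (-2)^{r+1} + 2^{r+1}.
Hence S_k = (-2)^k + 2^k for every k ≥ 0, by induction.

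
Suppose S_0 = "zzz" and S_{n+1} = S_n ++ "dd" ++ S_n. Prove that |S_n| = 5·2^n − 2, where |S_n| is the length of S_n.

Base case: |S_0| = 3, and 5·2^0 − 2 = 3.
Assume |S_k| = 5·2^k − 2.
Then |S_{k+1}| = |S_k| + 2 + |S_k| = 2|S_k| + 2 = 2(5·2^k − 2) + 2 = 5·2^{k+1} − 4 + 2 = 5·2^{k+1} − 2.
This completes the inductive step, so |S_n| = 5·2^n − 2 for all n ≥ 0.

|S_n| = 5·2^n − 2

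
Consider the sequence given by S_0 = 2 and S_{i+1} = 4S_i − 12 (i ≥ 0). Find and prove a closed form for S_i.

Claim: S_i = -2·4^i + 4.

Base case: S_0 = 2, and -2·4^0 + 4 = -2 + 4 = 2.
Assume S_k = -2·4^k + 4 for some k ≥ 0.
Then S_{k+1} = 4S_k − 12 = 4·(-2·4^k + 4) − 12 = -8·4^k + 16 − 12 = -2·4^{k+1} + 4.
So the formula holds for k+1, and by induction S_i = -2·4^i + 4 for all i ≥ 0.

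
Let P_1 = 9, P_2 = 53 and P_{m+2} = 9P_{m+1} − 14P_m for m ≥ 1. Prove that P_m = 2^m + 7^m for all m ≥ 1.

Base cases: P_1 = 9 and 2^1 + 7^1 = 9; P_2 = 53 and 2^2 + 7^2 = 53.
Assume P_i = 2^i + 7^i for all 1 ≤ i ≤ j, where j ≥ 2.
Then P_{j+1} = 9P_j − 14P_{j−1} = 9·(2^j + 7^j) − 14·(2^{j−1} + 7^{j−1}) = (9·2 − 14)2^{j−1} + (9·7 − 14)7^{j−1} = 4·2^{j−1} + 49·7^{j−1} = 2^{j+1} + 7^{j+1}.
Hence P_m = 2^m + 7^m for every m ≥ 1, by strong induction.

P_m = 2^m + 7^m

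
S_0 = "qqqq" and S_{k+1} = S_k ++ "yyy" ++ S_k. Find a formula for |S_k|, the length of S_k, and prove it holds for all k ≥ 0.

Claim: |S_k| = 7·2^k − 3.

Base case: |S_0| = 4, and 7·2^0 − 3 = 4.
Assume |S_m| = 7·2^m − 3.
Then |S_{m+1}| = |S_m| + 3 + |S_m| = 2|S_m| + 3 = 2(7·2^m − 3) + 3 = 7·2^{m+1} − 6 + 3 = 7·2^{m+1} − 3.
So the formula holds for m+1, and by induction |S_k| = 7·2^k − 3 for all k ≥ 0.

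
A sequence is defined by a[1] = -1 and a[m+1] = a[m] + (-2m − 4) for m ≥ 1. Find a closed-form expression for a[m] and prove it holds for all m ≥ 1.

Claim: a[m] = -m^2 − 3m + 3.

Base case: a[1] = -1, and -1^2 − 3·1 + 3 = -1.
Assume a[j] = -j^2 − 3j + 3.
Then a[j+1] = a[j] + (-2j − 4) = (-j^2 − 3j + 3) + (-2j − 4) = -j^2 − 5j − 1,
and -(j+1)^2 − 3·(j+1) + 3 = -j^2 − 5j − 1.
This completes the inductive step, so a[m] = -m^2 − 3m + 3 for all m ≥ 1.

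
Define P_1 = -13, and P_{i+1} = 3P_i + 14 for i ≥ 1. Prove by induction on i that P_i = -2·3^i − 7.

Base case: P_1 = -13, and -2·3^1 − 7 = -6 − 7 = -13.
Assume P_k = -2·3^k − 7 for some k ≥ 1.
Then P_{k+1} = 3P_k + 14 = 3·(-2·3^k − 7) + 14 = -6·3^k − 21 + 14 = -2·3^{k+1} − 7.
This completes the inductive step, so P_i = -2·3^i − 7 for all i ≥ 1.

P_i = -2·3^i − 7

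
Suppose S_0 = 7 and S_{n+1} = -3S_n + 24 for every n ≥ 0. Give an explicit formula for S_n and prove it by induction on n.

Claim: S_n = (-3)^n + 6.

Base case: S_0 = 7, and (-3)^0 + 6 = 1 + 6 = 7.
Assume S_k = (-3)^k + 6 for some k ≥ 0.
Then S_{k+1} = -3S_k + 24 = -3·((-3)^k + 6) + 24 = -3·(-3)^k − 18 + 24 = (-3)^{k+1} + 6.
So the formula holds for k+1, and by induction S_n = (-3)^n + 6 for all n ≥ 0.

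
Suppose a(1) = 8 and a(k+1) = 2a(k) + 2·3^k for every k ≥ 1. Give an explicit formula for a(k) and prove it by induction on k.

Claim: a(k) = 2^k + 2·3^k.

Base case: a(1) = 8, and 2^1 + 2·3^1 = 2 + 6 = 8.
Assume a(m) = 2^m + 2·3^m for some m ≥ 1.
Then a(m+1) = 2a(m) + 2·3^m = 2·(2^m + 2·3^m) + 2·3^m = 2^{m+1} + 4·3^m + 2·3^m = 2^{m+1} + 6·3^m = 2^{m+1} + 2·3^{m+1}.
Hence a(k) = 2^k + 2·3^k for every k ≥ 1, by induction.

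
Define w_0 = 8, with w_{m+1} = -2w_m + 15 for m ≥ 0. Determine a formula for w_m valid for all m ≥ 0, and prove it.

Claim: w_m = 3·(-2)^m + 5.

Base case: w_0 = 8, and 3·(-2)^0 + 5 = 3 + 5 = 8.
Assume w_r = 3·(-2)^r + 5 for some r ≥ 0.
Then w_{r+1} = -2w_r + 15 = -2·(3·(-2)^r + 5) + 15 = -6·(-2)^r − 10 + 15 = 3·(-2)^{r+1} + 5.
So the formula holds for r+1, and by induction w_m = 3·(-2)^m + 5 for all m ≥ 0.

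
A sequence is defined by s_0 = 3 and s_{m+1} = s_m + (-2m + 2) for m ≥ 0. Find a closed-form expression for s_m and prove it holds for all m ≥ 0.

Claim: s_m = -m^2 + 3m + 3.

Base case: s_0 = 3, and -0^2 + 3·0 + 3 = 3.
Assume s_j = -j^2 + 3j + 3.
Then s_{j+1} = s_j + (-2j + 2) = (-j^2 + 3j + 3) + (-2j + 2) = -j^2 + j + 5,
and -(j+1)^2 + 3·(j+1) + 3 = -j^2 + j + 5.
By induction, s_m = -m^2 + 3m + 3 for all m ≥ 0.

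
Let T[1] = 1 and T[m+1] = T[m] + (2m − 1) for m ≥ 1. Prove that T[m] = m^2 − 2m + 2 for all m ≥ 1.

Base case: T[1] = 1, and 1^2 − 2·1 + 2 = 1.
Assume T[r] = r^2 − 2r + 2.
Then T[r+1] = T[r] + (2r − 1) = (r^2 − 2r + 2) + (2r − 1) = r^2 + 1,
and (r+1)^2 − 2·(r+1) + 2 = r^2 + 1.
By induction, T[m] = m^2 − 2m + 2 for all m ≥ 1.

T[m] = m^2 − 2m + 2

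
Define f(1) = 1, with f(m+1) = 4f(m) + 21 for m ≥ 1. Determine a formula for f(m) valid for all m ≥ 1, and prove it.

Claim: f(m) = 2·4^m − 7.

Base case: f(1) = 1, and 2·4^1 − 7 = 8 − 7 = 1.
Assume f(j) = 2·4^j − 7 for some j ≥ 1.
Then f(j+1) = 4f(j) + 21 = 4·(2·4^j − 7) + 21 = 8·4^j − 28 + 21 = 2·4^{j+1} − 7.
This completes the inductive step, so f(m) = 2·4^m − 7 for all m ≥ 1.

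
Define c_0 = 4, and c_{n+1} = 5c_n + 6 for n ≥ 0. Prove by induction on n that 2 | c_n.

Base case: c_0 = 4 = 2·2, so 2 | c_0.
Assume 2 | c_k, so c_k = 2t for some integer t.
Then c_{k+1} = 5c_k + 6 = 5·(2t) + 6 = 2(5t + 3), so 2 | c_{k+1}.
Hence 2 | c_n for every n ≥ 0, by induction.

2 | c_n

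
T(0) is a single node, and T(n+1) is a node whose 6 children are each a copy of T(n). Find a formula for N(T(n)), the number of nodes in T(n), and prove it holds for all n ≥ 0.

Claim: N(T(n)) = (6^{n+1} − 1)/5.

Base case: N(T(0)) = 1, and (6^{0+1} − 1)/5 = 1.
Assume N(T(j)) = (6^{j+1} − 1)/5.
Then N(T(j+1)) = 1 + 6N(T(j)) = 1 + 6·(6^{j+1} − 1)/5 = 1 + (6^{j+2} − 6)/5 = (5 + 6^{j+2} − 6)/5 = (6^{j+2} − 1)/5.
Hence N(T(n)) = (6^{n+1} − 1)/5 for every n ≥ 0, by induction.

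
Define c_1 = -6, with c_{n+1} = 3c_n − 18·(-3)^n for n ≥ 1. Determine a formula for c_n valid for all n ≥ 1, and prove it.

Claim: c_n = 3^n + 3·(-3)^n.

Base case: c_1 = -6, and 3^1 + 3·(-3)^1 = 3 − 9 = -6.
Assume c_r = 3^r + 3·(-3)^r for some r ≥ 1.
Then c_{r+1} = 3c_r − 18·(-3)^r = 3·(3^r + 3·(-3)^r) − 18·(-3)^r = 3^{r+1} + 9·(-3)^r − 18·(-3)^r = 3^{r+1} − 9·(-3)^r = 3^{r+1} + 3·(-3)^{r+1}.
This completes the inductive step, so c_n = 3^n + 3·(-3)^n for all n ≥ 1.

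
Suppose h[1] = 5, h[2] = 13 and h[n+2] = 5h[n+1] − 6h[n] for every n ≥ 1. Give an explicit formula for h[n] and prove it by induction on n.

Claim: h[n] = 3^n + 2^n.

Base cases: h[1] = 5 and 3^1 + 2^1 = 5; h[2] = 13 and 3^2 + 2^2 = 13.
Assume h[j] = 3^j + 2^j for all 1 ≤ j ≤ m, where m ≥ 2.
Then h[m+1] = 5h[m] − 6h[m−1] = 5·(3^m + 2^m) − 6·(3^{m−1} + 2^{m−1}) = (5·3 − 6)3^{m−1} + (5·2 − 6)2^{m−1} = 9·3^{m−1} + 4·2^{m−1} = 3^{m+1} + 2^{m+1}.
This completes the inductive step, so h[n] = 3^n + 2^n for all n ≥ 1.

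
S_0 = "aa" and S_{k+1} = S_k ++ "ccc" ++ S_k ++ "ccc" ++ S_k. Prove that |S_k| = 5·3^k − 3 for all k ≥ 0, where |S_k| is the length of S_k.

Base case: |S_0| = 2, and 5·3^0 − 3 = 2.
Assume |S_j| = 5·3^j − 3.
Then |S_{j+1}| = 3|S_j| + 6 = 3(5·3^j − 3) + 6 = 5·3^{j+1} − 9 + 6 = 5·3^{j+1} − 3.
Hence |S_k| = 5·3^k − 3 for every k ≥ 0, by induction.

|S_k| = 5·3^k − 3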